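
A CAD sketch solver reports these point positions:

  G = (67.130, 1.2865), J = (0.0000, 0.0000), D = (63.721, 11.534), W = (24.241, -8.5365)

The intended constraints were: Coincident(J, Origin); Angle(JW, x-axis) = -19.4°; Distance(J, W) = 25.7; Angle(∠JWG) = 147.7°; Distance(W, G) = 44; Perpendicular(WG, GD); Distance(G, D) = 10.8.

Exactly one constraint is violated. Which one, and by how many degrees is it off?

Perpendicular(WG, GD) — off by 5.50°.

J = (0.00, 0.00) ✓; JW at -19.40° ✓; |JW| = 25.70 ✓; ∠JWG = 147.7° ✓; |WG| = 44.00 ✓; ∠(WG, GD) = 95.50° ✗; |GD| = 10.80 ✓.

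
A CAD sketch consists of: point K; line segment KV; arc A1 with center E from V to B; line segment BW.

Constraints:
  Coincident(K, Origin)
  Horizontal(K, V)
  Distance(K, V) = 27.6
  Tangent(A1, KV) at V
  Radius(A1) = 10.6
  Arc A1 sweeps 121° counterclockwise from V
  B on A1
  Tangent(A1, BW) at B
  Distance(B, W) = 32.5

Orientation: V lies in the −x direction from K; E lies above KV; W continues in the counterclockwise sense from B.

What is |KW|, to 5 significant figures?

56.316

K is at the origin; KV is horizontal with |KV| = 27.6 and V on the −x side, so V = (-27.600, 0.0000). The tangent condition forces EV to be normal to KV, so E = V + (0, 10.6) = (-27.600, 10.600). On A1, V sits at bearing -90° from E; a 121° counterclockwise sweep puts B at bearing 31°, so B = E + 10.6·(cos 31°, sin 31°) = (-18.514, 16.059). A1 meets BW tangentially, so EB is at right angles to BW, so BW runs along (−sin 31°, cos 31°); with |BW| = 32.5, W = (-35.253, 43.917). Then |KW| = |W − K| = 56.316.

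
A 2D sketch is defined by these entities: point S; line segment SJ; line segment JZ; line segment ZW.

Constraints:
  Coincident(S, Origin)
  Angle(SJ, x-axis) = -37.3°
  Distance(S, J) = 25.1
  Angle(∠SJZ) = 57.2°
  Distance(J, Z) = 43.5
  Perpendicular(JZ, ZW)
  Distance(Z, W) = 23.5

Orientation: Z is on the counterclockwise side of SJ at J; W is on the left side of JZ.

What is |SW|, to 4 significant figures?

30.00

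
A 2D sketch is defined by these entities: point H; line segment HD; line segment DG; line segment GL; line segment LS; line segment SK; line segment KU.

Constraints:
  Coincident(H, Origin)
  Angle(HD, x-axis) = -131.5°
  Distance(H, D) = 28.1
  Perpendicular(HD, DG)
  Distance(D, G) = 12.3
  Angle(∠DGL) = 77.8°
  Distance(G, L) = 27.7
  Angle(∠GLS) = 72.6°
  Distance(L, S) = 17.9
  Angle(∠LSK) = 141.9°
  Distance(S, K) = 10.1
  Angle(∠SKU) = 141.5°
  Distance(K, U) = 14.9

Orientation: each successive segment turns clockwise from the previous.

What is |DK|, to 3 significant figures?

15.7

H is at the origin; HD runs at -131.5° with length 28.1, so D = (-18.6, -21.0). HD is perpendicular to DG, so DG runs at 138°; with |DG| = 12.3, G = (-27.8, -12.9). ∠DGL = 77.8° gives GL at 36.3° from the x-axis; with |GL| = 27.7, L = (-5.51, 3.50). ∠GLS = 72.6° gives LS at -71.1° from the x-axis; with |LS| = 17.9, S = (0.291, -13.4). ∠LSK = 141.9° gives SK at -109° from the x-axis; with |SK| = 10.1, K = (-3.03, -23.0). Then |DK| = |K − D| = 15.7.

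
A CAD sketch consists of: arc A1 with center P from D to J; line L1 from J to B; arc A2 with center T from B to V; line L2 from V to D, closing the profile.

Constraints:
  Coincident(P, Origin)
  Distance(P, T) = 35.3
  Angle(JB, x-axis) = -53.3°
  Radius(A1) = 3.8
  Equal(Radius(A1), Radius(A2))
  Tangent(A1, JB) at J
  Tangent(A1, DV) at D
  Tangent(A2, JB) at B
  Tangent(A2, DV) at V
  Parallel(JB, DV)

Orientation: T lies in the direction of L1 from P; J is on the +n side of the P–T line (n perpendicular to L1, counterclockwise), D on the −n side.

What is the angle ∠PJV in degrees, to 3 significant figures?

77.8°

Tangency of A1 to both parallel lines with radius 3.8 puts J and D at P ± 3.8·n: J = (3.05, 2.27), D = (-3.05, -2.27). Equal radii place B and V the same way about T: B = T + 3.8·n = (24.1, -26.0), V = T − 3.8·n = (18.0, -30.6). Then cos ∠PJV = JP·JV / (|JP||JV|), giving 77.8°.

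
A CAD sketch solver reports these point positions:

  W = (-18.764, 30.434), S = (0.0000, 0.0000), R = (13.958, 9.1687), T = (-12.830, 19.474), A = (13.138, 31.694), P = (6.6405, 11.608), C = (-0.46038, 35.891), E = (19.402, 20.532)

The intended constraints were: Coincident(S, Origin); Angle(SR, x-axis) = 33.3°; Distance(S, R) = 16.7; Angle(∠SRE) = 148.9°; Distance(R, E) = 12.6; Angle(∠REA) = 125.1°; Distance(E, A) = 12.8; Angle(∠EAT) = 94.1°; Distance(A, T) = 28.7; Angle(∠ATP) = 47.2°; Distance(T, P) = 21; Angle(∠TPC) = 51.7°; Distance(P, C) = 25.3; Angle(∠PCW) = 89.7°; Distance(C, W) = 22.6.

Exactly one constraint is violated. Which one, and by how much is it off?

Distance(C, W) = 22.6 — off by 3.50.

S = (0.00, 0.00) ✓; SR at 33.30° ✓; |SR| = 16.70 ✓; ∠SRE = 148.9° ✓; |RE| = 12.60 ✓; ∠REA = 125.1° ✓; |EA| = 12.80 ✓; ∠EAT = 94.10° ✓; |AT| = 28.70 ✓; ∠ATP = 47.20° ✓; |TP| = 21.00 ✓; ∠TPC = 51.70° ✓; |PC| = 25.30 ✓; ∠PCW = 89.70° ✓; |CW| = 19.10 ✗.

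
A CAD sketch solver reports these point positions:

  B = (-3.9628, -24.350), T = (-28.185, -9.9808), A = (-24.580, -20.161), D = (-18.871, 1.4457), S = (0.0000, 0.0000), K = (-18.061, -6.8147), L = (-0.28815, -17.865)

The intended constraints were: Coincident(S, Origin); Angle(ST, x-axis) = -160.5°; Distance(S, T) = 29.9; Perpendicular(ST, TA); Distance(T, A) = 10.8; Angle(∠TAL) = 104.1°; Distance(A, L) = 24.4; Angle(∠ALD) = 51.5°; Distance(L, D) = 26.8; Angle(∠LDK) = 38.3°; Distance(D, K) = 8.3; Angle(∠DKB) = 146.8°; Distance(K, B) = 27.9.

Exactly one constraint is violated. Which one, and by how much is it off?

Distance(K, B) = 27.9 — off by 5.40.

S = (0.00, 0.00) ✓; ST at -160.5° ✓; |ST| = 29.90 ✓; ∠(ST, TA) = 90.00° ✓; |TA| = 10.80 ✓; ∠TAL = 104.1° ✓; |AL| = 24.40 ✓; ∠ALD = 51.50° ✓; |LD| = 26.80 ✓; ∠LDK = 38.30° ✓; |DK| = 8.300 ✓; ∠DKB = 146.8° ✓; |KB| = 22.50 ✗.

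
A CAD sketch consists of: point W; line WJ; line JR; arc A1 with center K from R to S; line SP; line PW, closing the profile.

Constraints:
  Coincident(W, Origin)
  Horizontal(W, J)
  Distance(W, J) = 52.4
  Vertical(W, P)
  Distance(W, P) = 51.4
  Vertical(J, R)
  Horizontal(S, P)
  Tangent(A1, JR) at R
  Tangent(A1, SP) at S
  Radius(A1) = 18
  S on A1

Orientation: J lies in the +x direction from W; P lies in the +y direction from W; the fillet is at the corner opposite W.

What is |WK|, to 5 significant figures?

47.947

W and P share the same x with |WP| = 51.4 and P on the +y side, so P = (0.0000, 51.400). The virtual corner opposite W is at (52.400, 51.400). A1 meets JR tangentially, so KR is at right angles to JR and since A1 is tangent to SP there, KS ⟂ SP, with radius 18.0, so the center K sits 18.0 in from both sides at K = (34.400, 33.400). Then |WK| = |K − W| = 47.947.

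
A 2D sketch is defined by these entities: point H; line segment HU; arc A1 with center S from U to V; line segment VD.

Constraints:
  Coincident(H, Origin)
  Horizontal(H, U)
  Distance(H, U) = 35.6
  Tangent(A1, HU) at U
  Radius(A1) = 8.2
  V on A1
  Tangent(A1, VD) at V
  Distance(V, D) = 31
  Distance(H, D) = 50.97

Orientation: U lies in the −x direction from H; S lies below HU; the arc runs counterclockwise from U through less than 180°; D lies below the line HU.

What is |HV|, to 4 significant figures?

44.65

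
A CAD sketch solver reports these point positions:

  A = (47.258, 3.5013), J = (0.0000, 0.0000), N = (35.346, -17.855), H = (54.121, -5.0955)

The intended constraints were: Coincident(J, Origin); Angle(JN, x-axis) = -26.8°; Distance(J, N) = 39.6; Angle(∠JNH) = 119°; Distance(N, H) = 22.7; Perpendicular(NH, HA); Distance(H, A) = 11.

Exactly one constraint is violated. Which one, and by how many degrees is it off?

Perpendicular(NH, HA) — off by 4.40°.

J = (0.00, 0.00) ✓; JN at -26.80° ✓; |JN| = 39.60 ✓; ∠JNH = 119.0° ✓; |NH| = 22.70 ✓; ∠(NH, HA) = 94.40° ✗; |HA| = 11.00 ✓.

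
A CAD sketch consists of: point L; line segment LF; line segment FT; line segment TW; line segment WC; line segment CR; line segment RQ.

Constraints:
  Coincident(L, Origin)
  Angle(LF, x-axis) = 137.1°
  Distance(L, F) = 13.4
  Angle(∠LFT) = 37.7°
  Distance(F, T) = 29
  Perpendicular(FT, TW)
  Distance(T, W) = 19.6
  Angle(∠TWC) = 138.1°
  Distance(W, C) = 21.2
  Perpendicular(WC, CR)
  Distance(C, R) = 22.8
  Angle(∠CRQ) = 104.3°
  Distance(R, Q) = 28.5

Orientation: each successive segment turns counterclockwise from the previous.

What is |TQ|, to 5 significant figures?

18.637

L is at the origin; LF runs at 137.1° with length 13.4, so F = (-9.8161, 9.1217). ∠LFT = 37.7° gives FT at -80.600° from the x-axis; with |FT| = 29.0, T = (-5.0796, -19.489). FT is perpendicular to TW, so TW runs at 9.4000°; with |TW| = 19.6, W = (14.257, -16.288). ∠TWC = 138.1° gives WC at 51.300° from the x-axis; with |WC| = 21.2, C = (27.512, 0.25738). WC is perpendicular to CR, so CR runs at 141.30°; with |CR| = 22.8, R = (9.7185, 14.513). ∠CRQ = 104.3° gives RQ at -143.00° from the x-axis; with |RQ| = 28.5, Q = (-13.043, -2.6388). Then |TQ| = |Q − T| = 18.637.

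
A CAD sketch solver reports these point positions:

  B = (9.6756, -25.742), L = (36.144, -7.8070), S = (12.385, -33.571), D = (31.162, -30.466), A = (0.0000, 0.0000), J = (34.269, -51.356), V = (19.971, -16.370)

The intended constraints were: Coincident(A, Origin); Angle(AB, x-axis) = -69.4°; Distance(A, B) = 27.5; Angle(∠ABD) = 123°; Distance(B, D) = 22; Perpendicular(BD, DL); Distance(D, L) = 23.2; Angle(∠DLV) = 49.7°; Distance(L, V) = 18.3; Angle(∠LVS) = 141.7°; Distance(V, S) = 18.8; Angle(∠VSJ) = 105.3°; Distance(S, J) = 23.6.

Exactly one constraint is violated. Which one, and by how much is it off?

Distance(S, J) = 23.6 — off by 4.60.

A = (0.00, 0.00) ✓; AB at -69.40° ✓; |AB| = 27.50 ✓; ∠ABD = 123.0° ✓; |BD| = 22.00 ✓; ∠(BD, DL) = 90.00° ✓; |DL| = 23.20 ✓; ∠DLV = 49.70° ✓; |LV| = 18.30 ✓; ∠LVS = 141.7° ✓; |VS| = 18.80 ✓; ∠VSJ = 105.3° ✓; |SJ| = 28.20 ✗.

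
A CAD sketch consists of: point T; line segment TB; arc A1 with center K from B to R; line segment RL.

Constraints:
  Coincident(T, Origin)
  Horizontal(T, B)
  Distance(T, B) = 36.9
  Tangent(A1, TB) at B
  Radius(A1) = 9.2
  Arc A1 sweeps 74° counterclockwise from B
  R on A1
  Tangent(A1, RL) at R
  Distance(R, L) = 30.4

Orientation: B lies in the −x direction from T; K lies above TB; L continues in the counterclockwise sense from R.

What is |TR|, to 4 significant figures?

28.84

T is at the origin; TB is horizontal with |TB| = 36.9 and B on the −x side, so B = (-36.90, 0.000). Since A1 is tangent to TB there, KB ⟂ TB, so K = B + (0, 9.2) = (-36.90, 9.200). On A1, B sits at bearing -90° from K; a 74° counterclockwise sweep puts R at bearing -16°, so R = K + 9.2·(cos -16°, sin -16°) = (-28.06, 6.664). Then |TR| = |R − T| = 28.84.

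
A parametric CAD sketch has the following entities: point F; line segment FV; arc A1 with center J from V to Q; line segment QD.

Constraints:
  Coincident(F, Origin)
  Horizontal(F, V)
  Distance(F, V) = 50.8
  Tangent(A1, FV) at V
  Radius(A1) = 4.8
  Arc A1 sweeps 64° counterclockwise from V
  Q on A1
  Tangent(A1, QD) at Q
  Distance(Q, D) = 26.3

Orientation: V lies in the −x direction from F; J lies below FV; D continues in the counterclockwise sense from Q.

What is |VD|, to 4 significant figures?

30.73

F is at the origin; FV is horizontal with |FV| = 50.8 and V on the −x side, so V = (-50.80, 0.000). Tangency of A1 to FV means the radius JV is perpendicular to FV, so J = V + (0, -4.8) = (-50.80, -4.800). On A1, V sits at bearing 90° from J; a 64° counterclockwise sweep puts Q at bearing 154°, so Q = J + 4.8·(cos 154°, sin 154°) = (-55.11, -2.696). A1 meets QD tangentially, so JQ is at right angles to QD, so QD runs along (−sin 154°, cos 154°); with |QD| = 26.3, D = (-66.64, -26.33). Then |VD| = |D − V| = 30.73.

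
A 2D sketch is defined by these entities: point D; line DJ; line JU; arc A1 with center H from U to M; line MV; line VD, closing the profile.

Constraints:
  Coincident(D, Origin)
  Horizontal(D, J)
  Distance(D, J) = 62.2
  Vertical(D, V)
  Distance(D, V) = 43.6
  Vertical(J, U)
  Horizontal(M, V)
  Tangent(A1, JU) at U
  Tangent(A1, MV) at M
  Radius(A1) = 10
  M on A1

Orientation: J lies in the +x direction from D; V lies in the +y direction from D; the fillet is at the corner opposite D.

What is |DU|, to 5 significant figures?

70.695

D is at the origin; D and J share the same y with |DJ| = 62.2 and J on the +x side, so J = (62.200, 0.0000). DV is vertical with |DV| = 43.6 and V on the +y side, so V = (0.0000, 43.600). The virtual corner opposite D is at (62.200, 43.600). A1 meets JU tangentially, so HU is at right angles to JU and since A1 is tangent to MV there, HM ⟂ MV, with radius 10.0, so the center H sits 10.0 in from both sides at H = (52.200, 33.600). That places the tangent points at U = (62.200, 33.600) on JU and M = (52.200, 43.600) on MV. Then |DU| = |U − D| = 70.695.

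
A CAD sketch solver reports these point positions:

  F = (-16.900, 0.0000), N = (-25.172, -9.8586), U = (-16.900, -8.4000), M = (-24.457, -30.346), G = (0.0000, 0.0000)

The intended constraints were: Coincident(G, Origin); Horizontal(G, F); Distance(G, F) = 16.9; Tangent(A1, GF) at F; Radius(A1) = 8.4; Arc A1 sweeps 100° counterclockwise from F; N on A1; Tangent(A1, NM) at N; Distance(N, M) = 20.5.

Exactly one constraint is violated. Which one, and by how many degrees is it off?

Tangent(A1, NM) at N — off by 8.00°.

G = (0.00, 0.00) ✓; G.y = 0.00, F.y = 0.00 ✓; |GF| = 16.90 ✓; ∠(UF, FG) = 90.00° ✓; |UF| = 8.400 ✓; bearing(U→N) − bearing(U→F) = 100.0° ✓; |UN| = 8.400 ✓; ∠(UN, NM) = 98.00° ✗; |NM| = 20.50 ✓.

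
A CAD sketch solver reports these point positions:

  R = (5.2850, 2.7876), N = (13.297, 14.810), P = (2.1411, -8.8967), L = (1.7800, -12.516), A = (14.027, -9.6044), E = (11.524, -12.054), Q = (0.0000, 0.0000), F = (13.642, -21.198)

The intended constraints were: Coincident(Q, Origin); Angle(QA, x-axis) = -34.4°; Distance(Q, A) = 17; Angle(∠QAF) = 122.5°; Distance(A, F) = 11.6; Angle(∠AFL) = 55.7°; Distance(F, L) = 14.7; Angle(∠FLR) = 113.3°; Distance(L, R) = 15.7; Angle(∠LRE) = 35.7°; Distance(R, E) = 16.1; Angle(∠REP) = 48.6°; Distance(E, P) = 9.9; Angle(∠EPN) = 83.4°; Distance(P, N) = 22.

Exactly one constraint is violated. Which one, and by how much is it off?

Distance(P, N) = 22 — off by 4.20.

Q = (0.00, 0.00) ✓; QA at -34.40° ✓; |QA| = 17.00 ✓; ∠QAF = 122.5° ✓; |AF| = 11.60 ✓; ∠AFL = 55.70° ✓; |FL| = 14.70 ✓; ∠FLR = 113.3° ✓; |LR| = 15.70 ✓; ∠LRE = 35.70° ✓; |RE| = 16.10 ✓; ∠REP = 48.60° ✓; |EP| = 9.900 ✓; ∠EPN = 83.40° ✓; |PN| = 26.20 ✗.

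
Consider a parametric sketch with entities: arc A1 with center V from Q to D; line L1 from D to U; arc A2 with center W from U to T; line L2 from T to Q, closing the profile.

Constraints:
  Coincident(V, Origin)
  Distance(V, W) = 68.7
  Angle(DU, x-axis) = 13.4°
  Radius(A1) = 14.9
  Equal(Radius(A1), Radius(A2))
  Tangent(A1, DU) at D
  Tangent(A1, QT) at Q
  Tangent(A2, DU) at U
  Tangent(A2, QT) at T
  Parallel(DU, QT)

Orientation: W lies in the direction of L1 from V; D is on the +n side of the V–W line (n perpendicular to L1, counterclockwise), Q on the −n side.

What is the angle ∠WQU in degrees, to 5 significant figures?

11.213°

The slot axis is L1's direction at 13.4°, so u = (cos 13.4°, sin 13.4°) = (0.97278, 0.23175) and n = (−sin 13.4°, cos 13.4°) = (-0.23175, 0.97278). V is at the origin and W lies 68.7 along u from V, so W = 68.7·u = (66.830, 15.921). Tangency of A1 to both parallel lines with radius 14.9 puts D and Q at V ± 14.9·n: D = (-3.4530, 14.494), Q = (3.4530, -14.494). Equal radii place U and T the same way about W: U = W + 14.9·n = (63.377, 30.415), T = W − 14.9·n = (70.283, 1.4267). Then cos ∠WQU = QW·QU / (|QW||QU|), giving 11.213°.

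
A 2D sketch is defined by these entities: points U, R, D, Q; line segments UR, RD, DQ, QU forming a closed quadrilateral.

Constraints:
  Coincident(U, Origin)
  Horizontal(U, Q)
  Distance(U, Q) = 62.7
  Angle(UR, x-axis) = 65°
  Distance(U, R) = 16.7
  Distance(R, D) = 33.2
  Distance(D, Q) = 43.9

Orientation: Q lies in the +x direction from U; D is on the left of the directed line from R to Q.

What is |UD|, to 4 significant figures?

48.29

U is at the origin; U and Q share the same y with |UQ| = 62.7 and Q in +x, so Q = (62.7, 0). UR runs at 65.0° with |UR| = 16.7, so R = (7.058, 15.14). D is determined by |RD| = 33.2 and |DQ| = 43.9 together: it lies at the intersection of circle(R, 33.2) and circle(Q, 43.9). With |RQ| = 57.66, the foot of the radical line on RQ is 21.68 from R and the perpendicular offset is √(33.2² − 21.68²) = 25.14. Taking the left-of-RQ solution: D = (34.58, 33.71).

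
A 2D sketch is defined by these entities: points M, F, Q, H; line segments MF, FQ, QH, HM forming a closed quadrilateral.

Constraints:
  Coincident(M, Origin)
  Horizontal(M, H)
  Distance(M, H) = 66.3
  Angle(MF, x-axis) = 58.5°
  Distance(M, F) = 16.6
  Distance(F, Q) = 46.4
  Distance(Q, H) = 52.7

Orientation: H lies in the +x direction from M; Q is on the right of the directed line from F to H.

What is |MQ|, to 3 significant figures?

37.8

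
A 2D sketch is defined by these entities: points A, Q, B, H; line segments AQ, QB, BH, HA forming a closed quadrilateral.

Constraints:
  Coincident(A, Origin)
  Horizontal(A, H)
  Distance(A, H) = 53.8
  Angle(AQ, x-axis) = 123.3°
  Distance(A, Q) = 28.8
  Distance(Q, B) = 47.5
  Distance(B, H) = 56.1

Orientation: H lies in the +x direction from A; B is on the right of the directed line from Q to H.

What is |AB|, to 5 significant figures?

20.232

A is at the origin; A and H share the same y with |AH| = 53.8 and H in +x, so H = (53.8, 0). AQ runs at 123.3° with |AQ| = 28.8, so Q = (-15.812, 24.071). B is determined by |QB| = 47.5 and |BH| = 56.1 together: it lies at the intersection of circle(Q, 47.5) and circle(H, 56.1). With |QH| = 73.656, the foot of the radical line on QH is 30.780 from Q and the perpendicular offset is √(47.5² − 30.780²) = 36.178. Taking the right-of-QH solution: B = (1.4549, -20.179).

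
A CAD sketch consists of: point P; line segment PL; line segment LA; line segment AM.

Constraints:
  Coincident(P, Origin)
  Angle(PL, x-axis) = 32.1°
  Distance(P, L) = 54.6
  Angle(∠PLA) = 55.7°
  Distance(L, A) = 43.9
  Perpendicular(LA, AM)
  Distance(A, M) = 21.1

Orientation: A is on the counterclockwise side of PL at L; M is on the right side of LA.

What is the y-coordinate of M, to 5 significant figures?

65.925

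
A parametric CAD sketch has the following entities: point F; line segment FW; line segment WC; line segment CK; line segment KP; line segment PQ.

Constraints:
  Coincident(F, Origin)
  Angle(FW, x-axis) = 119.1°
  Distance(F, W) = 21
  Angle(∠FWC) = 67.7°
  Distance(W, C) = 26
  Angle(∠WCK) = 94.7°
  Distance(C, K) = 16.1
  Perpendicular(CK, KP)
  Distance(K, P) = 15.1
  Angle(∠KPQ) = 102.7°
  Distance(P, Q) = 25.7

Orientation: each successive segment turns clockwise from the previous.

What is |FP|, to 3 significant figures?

4.81

F is at the origin; FW runs at 119.1° with length 21.0, so W = (-10.2, 18.3). ∠FWC = 67.7° gives WC at 6.80° from the x-axis; with |WC| = 26.0, C = (15.6, 21.4). ∠WCK = 94.7° gives CK at -78.5° from the x-axis; with |CK| = 16.1, K = (18.8, 5.65). CK is perpendicular to KP, so KP runs at -168°; with |KP| = 15.1, P = (4.02, 2.64). Then |FP| = |P − F| = 4.81.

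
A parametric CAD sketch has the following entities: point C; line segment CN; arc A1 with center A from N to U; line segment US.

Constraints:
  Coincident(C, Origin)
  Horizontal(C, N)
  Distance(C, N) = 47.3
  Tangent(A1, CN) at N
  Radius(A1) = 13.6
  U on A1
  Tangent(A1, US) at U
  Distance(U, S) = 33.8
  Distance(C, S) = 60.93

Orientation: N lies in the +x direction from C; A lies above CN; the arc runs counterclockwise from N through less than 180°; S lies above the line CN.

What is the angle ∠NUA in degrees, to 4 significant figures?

25.72°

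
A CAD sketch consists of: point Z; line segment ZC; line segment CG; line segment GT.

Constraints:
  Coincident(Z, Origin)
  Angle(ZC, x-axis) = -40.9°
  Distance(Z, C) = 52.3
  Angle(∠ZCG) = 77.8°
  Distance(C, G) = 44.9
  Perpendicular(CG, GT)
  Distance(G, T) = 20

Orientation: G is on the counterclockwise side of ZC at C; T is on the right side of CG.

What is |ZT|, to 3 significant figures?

78.8

Z is at the origin; ZC runs at -40.9° with length 52.3, so C = 52.3·(cos -40.9°, sin -40.9°) = (39.5, -34.2). ∠ZCG = 77.8°, so CG runs at -40.9° + (180° − 77.8°) = 61.3° from the x-axis; with |CG| = 44.9, G = C + 44.9·(cos 61.3°, sin 61.3°) = (61.1, 5.14). CG ⟂ GT; with |GT| = 20.0 on the right of CG, T = G + 20.0·(0.877, -0.480) = (78.6, -4.46). Then |ZT| = |T − Z| = 78.8.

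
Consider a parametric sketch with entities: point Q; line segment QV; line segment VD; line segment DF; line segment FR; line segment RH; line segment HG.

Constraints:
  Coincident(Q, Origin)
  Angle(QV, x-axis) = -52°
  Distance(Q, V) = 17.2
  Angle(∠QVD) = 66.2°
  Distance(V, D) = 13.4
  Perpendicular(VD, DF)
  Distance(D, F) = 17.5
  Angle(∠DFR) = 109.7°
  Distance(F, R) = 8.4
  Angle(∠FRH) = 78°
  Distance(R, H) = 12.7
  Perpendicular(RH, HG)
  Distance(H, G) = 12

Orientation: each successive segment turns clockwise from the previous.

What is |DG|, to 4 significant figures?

6.549

Q is at the origin; QV runs at -52.0° with length 17.2, so V = (10.59, -13.55). ∠QVD = 66.2° gives VD at -165.8° from the x-axis; with |VD| = 13.4, D = (-2.401, -16.84). VD is perpendicular to DF, so DF runs at 104.2°; with |DF| = 17.5, F = (-6.694, 0.1244). ∠DFR = 109.7° gives FR at 33.90° from the x-axis; with |FR| = 8.4, R = (0.2780, 4.809). ∠FRH = 78.0° gives RH at -68.10° from the x-axis; with |RH| = 12.7, H = (5.015, -6.974). The perpendicularity gives HG at right angles to RH, so HG runs at -158.1°; with |HG| = 12.0, G = (-6.119, -11.45). Then |DG| = |G − D| = 6.549.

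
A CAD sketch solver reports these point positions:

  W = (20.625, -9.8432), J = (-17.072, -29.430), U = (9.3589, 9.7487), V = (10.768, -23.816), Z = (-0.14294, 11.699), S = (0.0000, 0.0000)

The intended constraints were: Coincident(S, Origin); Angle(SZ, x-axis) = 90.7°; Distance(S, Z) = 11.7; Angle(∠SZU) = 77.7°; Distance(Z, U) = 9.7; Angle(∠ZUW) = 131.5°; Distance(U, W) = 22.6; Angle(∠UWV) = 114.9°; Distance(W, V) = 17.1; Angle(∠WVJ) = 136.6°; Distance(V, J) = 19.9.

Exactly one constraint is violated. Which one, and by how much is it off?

Distance(V, J) = 19.9 — off by 8.50.

S = (0.00, 0.00) ✓; SZ at 90.70° ✓; |SZ| = 11.70 ✓; ∠SZU = 77.70° ✓; |ZU| = 9.700 ✓; ∠ZUW = 131.5° ✓; |UW| = 22.60 ✓; ∠UWV = 114.9° ✓; |WV| = 17.10 ✓; ∠WVJ = 136.6° ✓; |VJ| = 28.40 ✗.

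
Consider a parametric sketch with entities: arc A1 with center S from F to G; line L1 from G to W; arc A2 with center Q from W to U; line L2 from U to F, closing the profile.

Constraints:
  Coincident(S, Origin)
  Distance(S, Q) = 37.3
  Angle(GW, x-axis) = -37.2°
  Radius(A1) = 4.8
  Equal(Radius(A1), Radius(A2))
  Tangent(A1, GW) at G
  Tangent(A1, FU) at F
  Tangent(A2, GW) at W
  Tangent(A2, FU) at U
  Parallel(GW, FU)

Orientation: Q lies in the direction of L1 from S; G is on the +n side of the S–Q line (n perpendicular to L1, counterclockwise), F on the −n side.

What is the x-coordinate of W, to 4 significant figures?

32.61

The slot axis is L1's direction at -37.2°, so u = (cos -37.2°, sin -37.2°) = (0.7965, -0.6046) and n = (−sin -37.2°, cos -37.2°) = (0.6046, 0.7965). S is at the origin and Q lies 37.3 along u from S, so Q = 37.3·u = (29.71, -22.55). Tangency of A1 to both parallel lines with radius 4.8 puts G and F at S ± 4.8·n: G = (2.902, 3.823), F = (-2.902, -3.823). Equal radii place W and U the same way about Q: W = Q + 4.8·n = (32.61, -18.73), U = Q − 4.8·n = (26.81, -26.37). So W.x = 32.61.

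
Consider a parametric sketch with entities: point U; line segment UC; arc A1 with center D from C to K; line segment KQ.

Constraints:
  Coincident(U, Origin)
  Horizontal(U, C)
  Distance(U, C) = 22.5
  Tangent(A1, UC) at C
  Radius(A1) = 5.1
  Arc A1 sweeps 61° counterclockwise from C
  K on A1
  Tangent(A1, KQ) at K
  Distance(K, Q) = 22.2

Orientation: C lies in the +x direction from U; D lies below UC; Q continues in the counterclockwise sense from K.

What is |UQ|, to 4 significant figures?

23.21

U is at the origin; UC is horizontal with |UC| = 22.5 and C on the +x side, so C = (22.50, 0.000). Since A1 is tangent to UC there, DC ⟂ UC, so D = C + (0, -5.1) = (22.50, -5.100). On A1, C sits at bearing 90° from D; a 61° counterclockwise sweep puts K at bearing 151°, so K = D + 5.1·(cos 151°, sin 151°) = (18.04, -2.627). Since A1 is tangent to KQ there, DK ⟂ KQ, so KQ runs along (−sin 151°, cos 151°); with |KQ| = 22.2, Q = (7.277, -22.04). Then |UQ| = |Q − U| = 23.21.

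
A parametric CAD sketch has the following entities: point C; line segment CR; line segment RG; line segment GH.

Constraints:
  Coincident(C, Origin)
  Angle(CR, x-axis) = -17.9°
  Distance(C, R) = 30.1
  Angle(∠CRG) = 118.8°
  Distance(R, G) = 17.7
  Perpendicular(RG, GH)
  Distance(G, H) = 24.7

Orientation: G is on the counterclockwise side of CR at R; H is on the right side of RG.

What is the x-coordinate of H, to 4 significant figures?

58.46

C is at the origin; CR runs at -17.9° with length 30.1, so R = 30.1·(cos -17.9°, sin -17.9°) = (28.64, -9.251). ∠CRG = 118.8°, so RG runs at -17.9° + (180° − 118.8°) = 43.30° from the x-axis; with |RG| = 17.7, G = R + 17.7·(cos 43.30°, sin 43.30°) = (41.52, 2.888). The perpendicularity gives GH at right angles to RG; with |GH| = 24.7 on the right of RG, H = G + 24.7·(0.6858, -0.7278) = (58.46, -15.09). So H.x = 58.46.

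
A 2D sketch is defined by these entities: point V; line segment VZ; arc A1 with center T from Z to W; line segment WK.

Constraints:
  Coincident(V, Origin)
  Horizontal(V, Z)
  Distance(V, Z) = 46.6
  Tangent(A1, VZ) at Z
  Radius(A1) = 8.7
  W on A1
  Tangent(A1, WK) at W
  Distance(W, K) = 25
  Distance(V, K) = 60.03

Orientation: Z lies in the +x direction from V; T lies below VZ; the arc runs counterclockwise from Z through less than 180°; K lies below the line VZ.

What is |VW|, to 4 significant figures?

40.52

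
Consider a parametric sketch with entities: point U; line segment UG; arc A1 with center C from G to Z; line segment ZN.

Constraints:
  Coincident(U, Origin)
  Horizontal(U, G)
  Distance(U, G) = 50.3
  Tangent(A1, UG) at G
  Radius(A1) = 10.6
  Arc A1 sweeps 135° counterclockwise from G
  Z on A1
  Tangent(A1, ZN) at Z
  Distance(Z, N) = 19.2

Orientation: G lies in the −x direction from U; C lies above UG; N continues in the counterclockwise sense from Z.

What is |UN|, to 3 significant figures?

64.7

U is at the origin; U and G share the same y with |UG| = 50.3 and G on the −x side, so G = (-50.3, 0.00). A1 meets UG tangentially, so CG is at right angles to UG, so C = G + (0, 10.6) = (-50.3, 10.6). On A1, G sits at bearing -90° from C; a 135° counterclockwise sweep puts Z at bearing 45°, so Z = C + 10.6·(cos 45°, sin 45°) = (-42.8, 18.1). Since A1 is tangent to ZN there, CZ ⟂ ZN, so ZN runs along (−sin 45°, cos 45°); with |ZN| = 19.2, N = (-56.4, 31.7). Then |UN| = |N − U| = 64.7.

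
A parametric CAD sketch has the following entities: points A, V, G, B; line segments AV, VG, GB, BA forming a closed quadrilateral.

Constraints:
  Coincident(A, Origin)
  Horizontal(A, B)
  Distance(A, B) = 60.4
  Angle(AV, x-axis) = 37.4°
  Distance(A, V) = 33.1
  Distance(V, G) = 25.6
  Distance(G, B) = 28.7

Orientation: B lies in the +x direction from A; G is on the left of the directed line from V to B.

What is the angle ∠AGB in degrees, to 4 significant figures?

81.27°

A is at the origin; AB is horizontal with |AB| = 60.4 and B in +x, so B = (60.4, 0). AV runs at 37.4° with |AV| = 33.1, so V = (26.30, 20.10). G is determined by |VG| = 25.6 and |GB| = 28.7 together: it lies at the intersection of circle(V, 25.6) and circle(B, 28.7). With |VB| = 39.59, the foot of the radical line on VB is 17.67 from V and the perpendicular offset is √(25.6² − 17.67²) = 18.52. Taking the left-of-VB solution: G = (50.92, 27.09).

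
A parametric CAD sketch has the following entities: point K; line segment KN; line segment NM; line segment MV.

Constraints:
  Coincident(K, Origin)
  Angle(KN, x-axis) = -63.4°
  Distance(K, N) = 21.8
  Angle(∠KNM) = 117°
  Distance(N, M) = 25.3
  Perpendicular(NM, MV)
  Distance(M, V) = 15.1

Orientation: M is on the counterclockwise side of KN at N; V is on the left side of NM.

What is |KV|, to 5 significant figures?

35.462

K is at the origin; KN runs at -63.4° with length 21.8, so N = 21.8·(cos -63.4°, sin -63.4°) = (9.7611, -19.493). ∠KNM = 117.0°, so NM runs at -63.4° + (180° − 117.0°) = -0.40000° from the x-axis; with |NM| = 25.3, M = N + 25.3·(cos -0.40000°, sin -0.40000°) = (35.061, -19.669). NM ⟂ MV; with |MV| = 15.1 on the left of NM, V = M + 15.1·(0.0069813, 0.99998) = (35.166, -4.5696). Then |KV| = |V − K| = 35.462.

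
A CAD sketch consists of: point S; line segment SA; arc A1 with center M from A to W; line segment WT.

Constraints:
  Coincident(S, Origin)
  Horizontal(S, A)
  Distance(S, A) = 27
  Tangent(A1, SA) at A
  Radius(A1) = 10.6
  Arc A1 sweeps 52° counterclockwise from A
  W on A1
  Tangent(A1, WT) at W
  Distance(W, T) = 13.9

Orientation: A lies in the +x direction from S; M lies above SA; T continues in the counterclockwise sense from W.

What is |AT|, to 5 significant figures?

22.623

On A1, A sits at bearing -90° from M; a 52° counterclockwise sweep puts W at bearing -38°, so W = M + 10.6·(cos -38°, sin -38°) = (35.353, 4.0740). A1 meets WT tangentially, so MW is at right angles to WT, so WT runs along (−sin -38°, cos -38°); with |WT| = 13.9, T = (43.911, 15.027). Then |AT| = |T − A| = 22.623.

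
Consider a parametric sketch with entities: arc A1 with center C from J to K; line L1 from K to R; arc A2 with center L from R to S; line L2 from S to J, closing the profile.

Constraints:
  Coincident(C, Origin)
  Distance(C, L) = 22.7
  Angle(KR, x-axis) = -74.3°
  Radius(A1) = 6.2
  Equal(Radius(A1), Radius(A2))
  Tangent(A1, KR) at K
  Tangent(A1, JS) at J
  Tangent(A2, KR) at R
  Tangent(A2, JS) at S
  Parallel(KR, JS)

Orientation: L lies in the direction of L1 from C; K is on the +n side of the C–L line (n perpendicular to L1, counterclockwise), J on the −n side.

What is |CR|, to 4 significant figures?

23.53

Tangency of A1 to both parallel lines with radius 6.2 puts K and J at C ± 6.2·n: K = (5.969, 1.678), J = (-5.969, -1.678). Equal radii place R and S the same way about L: R = L + 6.2·n = (12.11, -20.18), S = L − 6.2·n = (0.1739, -23.53). Then |CR| = |R − C| = 23.53.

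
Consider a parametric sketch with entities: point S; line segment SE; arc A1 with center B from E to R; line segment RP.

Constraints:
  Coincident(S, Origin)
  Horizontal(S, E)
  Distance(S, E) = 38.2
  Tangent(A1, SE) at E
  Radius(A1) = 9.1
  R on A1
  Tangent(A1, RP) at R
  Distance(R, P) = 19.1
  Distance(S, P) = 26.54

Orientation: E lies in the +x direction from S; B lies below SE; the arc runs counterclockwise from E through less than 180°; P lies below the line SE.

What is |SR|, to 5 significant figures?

31.276

S is at the origin; S and E share the same y with |SE| = 38.2 and E on the +x side, so E = (38.200, 0.0000). Tangency of A1 to SE means the radius BE is perpendicular to SE, so B = E + (0, -9.1) = (38.200, -9.1000). Since BR ⟂ RP (tangency), |BP| = √(9.1² + 19.1²) = 21.157 regardless of where R sits on A1. So P lies on both circle(S, 26.54) and circle(B, 21.157); the below-SE intersection is P = (19.173, -18.351). R is the foot of the tangent from P: R = (31.088, -3.4233).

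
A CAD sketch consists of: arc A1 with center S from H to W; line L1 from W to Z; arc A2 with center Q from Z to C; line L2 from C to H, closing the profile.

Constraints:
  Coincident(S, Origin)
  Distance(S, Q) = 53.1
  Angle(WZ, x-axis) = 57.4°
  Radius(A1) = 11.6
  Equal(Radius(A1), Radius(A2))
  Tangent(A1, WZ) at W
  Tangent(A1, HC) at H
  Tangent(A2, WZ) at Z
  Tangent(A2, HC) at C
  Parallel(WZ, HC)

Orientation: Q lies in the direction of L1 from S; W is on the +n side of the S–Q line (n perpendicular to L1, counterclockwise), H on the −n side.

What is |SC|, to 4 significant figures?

54.35

The slot axis is L1's direction at 57.4°, so u = (cos 57.4°, sin 57.4°) = (0.5388, 0.8425) and n = (−sin 57.4°, cos 57.4°) = (-0.8425, 0.5388). S is at the origin and Q lies 53.1 along u from S, so Q = 53.1·u = (28.61, 44.73). Tangency of A1 to both parallel lines with radius 11.6 puts W and H at S ± 11.6·n: W = (-9.772, 6.250), H = (9.772, -6.250). Equal radii place Z and C the same way about Q: Z = Q + 11.6·n = (18.84, 50.98), C = Q − 11.6·n = (38.38, 38.48). Then |SC| = |C − S| = 54.35.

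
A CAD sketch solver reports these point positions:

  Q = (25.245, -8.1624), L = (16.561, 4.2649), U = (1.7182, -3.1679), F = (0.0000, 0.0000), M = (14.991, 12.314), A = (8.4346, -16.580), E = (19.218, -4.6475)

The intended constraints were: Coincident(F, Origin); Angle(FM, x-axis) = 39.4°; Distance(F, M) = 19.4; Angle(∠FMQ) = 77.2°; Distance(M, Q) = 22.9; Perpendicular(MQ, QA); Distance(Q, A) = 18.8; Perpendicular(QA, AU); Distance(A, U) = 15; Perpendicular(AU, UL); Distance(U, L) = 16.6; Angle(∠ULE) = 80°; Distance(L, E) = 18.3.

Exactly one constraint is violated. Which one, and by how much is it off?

Distance(L, E) = 18.3 — off by 9.00.

F = (0.00, 0.00) ✓; FM at 39.40° ✓; |FM| = 19.40 ✓; ∠FMQ = 77.20° ✓; |MQ| = 22.90 ✓; ∠(MQ, QA) = 90.00° ✓; |QA| = 18.80 ✓; ∠(QA, AU) = 90.00° ✓; |AU| = 15.00 ✓; ∠(AU, UL) = 90.00° ✓; |UL| = 16.60 ✓; ∠ULE = 80.00° ✓; |LE| = 9.300 ✗.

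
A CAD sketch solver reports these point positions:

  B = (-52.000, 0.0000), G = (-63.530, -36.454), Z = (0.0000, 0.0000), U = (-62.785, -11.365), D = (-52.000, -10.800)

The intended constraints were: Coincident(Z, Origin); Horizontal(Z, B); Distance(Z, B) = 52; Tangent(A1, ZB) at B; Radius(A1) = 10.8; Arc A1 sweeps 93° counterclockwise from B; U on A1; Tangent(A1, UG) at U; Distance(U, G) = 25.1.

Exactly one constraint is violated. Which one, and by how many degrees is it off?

Tangent(A1, UG) at U — off by 4.70°.

Z = (0.00, 0.00) ✓; Z.y = 0.00, B.y = 0.00 ✓; |ZB| = 52.00 ✓; ∠(DB, BZ) = 90.00° ✓; |DB| = 10.80 ✓; bearing(D→U) − bearing(D→B) = 93.00° ✓; |DU| = 10.80 ✓; ∠(DU, UG) = 94.70° ✗; |UG| = 25.10 ✓.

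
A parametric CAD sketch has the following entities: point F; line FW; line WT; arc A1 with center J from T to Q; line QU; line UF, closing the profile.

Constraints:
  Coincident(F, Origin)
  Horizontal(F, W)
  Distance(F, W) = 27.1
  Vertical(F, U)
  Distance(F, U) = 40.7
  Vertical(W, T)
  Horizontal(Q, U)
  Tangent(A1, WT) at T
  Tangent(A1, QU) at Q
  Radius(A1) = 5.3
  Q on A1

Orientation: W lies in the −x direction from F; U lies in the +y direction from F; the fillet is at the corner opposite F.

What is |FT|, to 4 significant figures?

44.58

F is at the origin; F and W share the same y with |FW| = 27.1 and W on the −x side, so W = (-27.10, 0.000). F and U share the same x with |FU| = 40.7 and U on the +y side, so U = (0.000, 40.70). The virtual corner opposite F is at (-27.10, 40.70). A1 meets WT tangentially, so JT is at right angles to WT and the tangent condition forces JQ to be normal to QU, with radius 5.3, so the center J sits 5.3 in from both sides at J = (-21.80, 35.40). That places the tangent points at T = (-27.10, 35.40) on WT and Q = (-21.80, 40.70) on QU. Then |FT| = |T − F| = 44.58.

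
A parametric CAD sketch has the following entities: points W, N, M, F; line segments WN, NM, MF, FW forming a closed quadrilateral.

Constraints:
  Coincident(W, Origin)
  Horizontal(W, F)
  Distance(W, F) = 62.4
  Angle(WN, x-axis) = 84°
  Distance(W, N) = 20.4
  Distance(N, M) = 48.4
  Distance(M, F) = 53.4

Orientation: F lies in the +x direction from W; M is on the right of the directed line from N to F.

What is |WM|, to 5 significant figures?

30.554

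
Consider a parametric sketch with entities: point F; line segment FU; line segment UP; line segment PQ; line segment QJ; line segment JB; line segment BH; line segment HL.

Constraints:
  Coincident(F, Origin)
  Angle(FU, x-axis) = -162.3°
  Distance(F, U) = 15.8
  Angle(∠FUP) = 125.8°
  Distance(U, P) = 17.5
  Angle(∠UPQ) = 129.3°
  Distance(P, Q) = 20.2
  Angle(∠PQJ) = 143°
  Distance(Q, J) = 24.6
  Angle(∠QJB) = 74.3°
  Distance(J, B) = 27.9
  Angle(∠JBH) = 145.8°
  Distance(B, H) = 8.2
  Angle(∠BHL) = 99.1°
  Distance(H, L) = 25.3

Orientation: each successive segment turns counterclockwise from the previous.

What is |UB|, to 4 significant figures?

34.00

F is at the origin; FU runs at -162.3° with length 15.8, so U = (-15.05, -4.804). ∠FUP = 125.8° gives UP at -108.1° from the x-axis; with |UP| = 17.5, P = (-20.49, -21.44). ∠UPQ = 129.3° gives PQ at -57.40° from the x-axis; with |PQ| = 20.2, Q = (-9.606, -38.46). ∠PQJ = 143.0° gives QJ at -20.40° from the x-axis; with |QJ| = 24.6, J = (13.45, -47.03). ∠QJB = 74.3° gives JB at 85.30° from the x-axis; with |JB| = 27.9, B = (15.74, -19.22). Then |UB| = |B − U| = 34.00.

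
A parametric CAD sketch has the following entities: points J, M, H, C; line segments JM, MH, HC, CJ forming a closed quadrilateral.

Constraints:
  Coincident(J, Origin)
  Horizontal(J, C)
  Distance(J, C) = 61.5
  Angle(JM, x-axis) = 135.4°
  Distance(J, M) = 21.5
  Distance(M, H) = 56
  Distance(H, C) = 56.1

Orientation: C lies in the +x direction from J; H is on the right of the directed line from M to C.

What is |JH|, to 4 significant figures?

35.29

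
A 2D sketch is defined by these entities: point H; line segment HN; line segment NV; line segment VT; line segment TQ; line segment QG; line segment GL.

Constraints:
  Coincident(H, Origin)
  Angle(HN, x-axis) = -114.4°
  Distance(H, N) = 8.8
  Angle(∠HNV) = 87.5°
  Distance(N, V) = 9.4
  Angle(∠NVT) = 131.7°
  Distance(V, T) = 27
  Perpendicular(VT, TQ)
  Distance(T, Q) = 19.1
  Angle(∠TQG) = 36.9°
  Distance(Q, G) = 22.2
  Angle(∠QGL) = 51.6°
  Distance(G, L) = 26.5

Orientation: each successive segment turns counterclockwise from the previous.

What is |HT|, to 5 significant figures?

29.275

∠HNV = 87.5° gives NV at -21.900° from the x-axis; with |NV| = 9.4, V = (5.0863, -11.520). ∠NVT = 131.7° gives VT at 26.400° from the x-axis; with |VT| = 27.0, T = (29.271, 0.48505). Then |HT| = |T − H| = 29.275.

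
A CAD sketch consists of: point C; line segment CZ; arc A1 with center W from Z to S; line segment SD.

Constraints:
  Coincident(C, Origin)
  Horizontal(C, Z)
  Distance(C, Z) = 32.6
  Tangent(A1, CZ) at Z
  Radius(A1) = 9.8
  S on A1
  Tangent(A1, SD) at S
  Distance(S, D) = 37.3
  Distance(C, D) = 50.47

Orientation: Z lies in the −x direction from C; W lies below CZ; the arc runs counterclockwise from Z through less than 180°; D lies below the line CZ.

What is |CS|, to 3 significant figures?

43.5

C is at the origin; C and Z share the same y with |CZ| = 32.6 and Z on the −x side, so Z = (-32.6, 0.00). A1 meets CZ tangentially, so WZ is at right angles to CZ, so W = Z + (0, -9.8) = (-32.6, -9.80). Since WS ⟂ SD (tangency), |WD| = √(9.8² + 37.3²) = 38.6 regardless of where S sits on A1. So D lies on both circle(C, 50.47) and circle(W, 38.6); the below-CZ intersection is D = (-20.1, -46.3). S is the foot of the tangent from D: S = (-40.8, -15.2).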